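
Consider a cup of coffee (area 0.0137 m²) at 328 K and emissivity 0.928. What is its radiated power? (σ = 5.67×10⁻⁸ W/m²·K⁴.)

P ≈ 8.34 W

Stefan–Boltzmann: P = εσAT⁴ = 0.928 × 5.67×10⁻⁸ × 0.0137 × (328)⁴ = 0.928 × 5.67×10⁻⁸ × 0.0137 × 1.16×10^10.
P = 8.34 W.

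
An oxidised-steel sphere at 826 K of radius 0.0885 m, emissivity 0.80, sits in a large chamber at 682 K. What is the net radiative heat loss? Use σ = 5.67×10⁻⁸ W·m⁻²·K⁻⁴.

Q ≈ 1110 W

A = 4πr² = 4π × (0.0885)² = 0.0984 m².
Q = εσA(T⁴ − T_s⁴). T⁴ − T_s⁴ = (826)⁴ − (682)⁴ = 4.66×10^11 − 2.16×10^11 = 2.49×10^11 K⁴.
Q = 0.80 × 5.67×10⁻⁸ × 0.0984 × 2.49×10^11 = 1110 W.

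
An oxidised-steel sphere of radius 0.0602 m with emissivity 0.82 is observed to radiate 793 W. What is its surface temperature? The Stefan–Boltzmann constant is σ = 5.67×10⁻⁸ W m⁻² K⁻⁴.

T ≈ 782 K

A = 4πr² = 4π × (0.0602)² = 0.0455 m².
From P = εσAT⁴, T = (P / εσA)^(1/4) = (793 / (0.82 × 5.67×10⁻⁸ × 0.0455))^(1/4).
T = (3.75×10^11)^(1/4) = 782 K.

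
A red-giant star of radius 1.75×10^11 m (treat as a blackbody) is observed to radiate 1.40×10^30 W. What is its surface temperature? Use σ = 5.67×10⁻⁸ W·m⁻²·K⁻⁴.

A = 4πr² = 4π × (1.75×10^11)² = 3.85×10^23 m².
From P = σAT⁴, T = (P / σA)^(1/4) = (1.40×10^30 / (5.67×10⁻⁸ × 3.85×10^23))^(1/4).
T = (6.42×10^13)^(1/4) = 2830 K.

T ≈ 2830 K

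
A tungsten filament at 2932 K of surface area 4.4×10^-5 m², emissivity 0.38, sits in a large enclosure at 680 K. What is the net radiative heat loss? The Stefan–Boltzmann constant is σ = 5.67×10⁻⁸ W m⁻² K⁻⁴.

Q = εσA(T⁴ − T_s⁴). T⁴ − T_s⁴ = (2932)⁴ − (680)⁴ = 7.39×10^13 − 2.14×10^11 = 7.37×10^13 K⁴.
Q = 0.38 × 5.67×10⁻⁸ × 4.40×10^-5 × 7.37×10^13 = 69.9 W.

Q ≈ 69.9 W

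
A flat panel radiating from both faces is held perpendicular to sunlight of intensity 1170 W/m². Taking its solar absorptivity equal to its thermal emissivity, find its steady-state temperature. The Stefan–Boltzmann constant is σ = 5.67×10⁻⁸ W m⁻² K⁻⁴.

Absorbed flux αS = emitted flux 2εσT⁴ per unit area; with α = ε this gives T = (S/2σ)^(1/4).
T = (1170 / (2 × 5.67×10⁻⁸))^(1/4) = (1.03×10^10)^(1/4).
T = 319 K.

T ≈ 319 K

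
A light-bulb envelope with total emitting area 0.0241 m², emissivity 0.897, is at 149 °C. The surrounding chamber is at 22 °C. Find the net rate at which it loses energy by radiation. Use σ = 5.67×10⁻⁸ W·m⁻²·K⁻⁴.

Convert: 149 °C = 422 K; 22 °C = 295 K.
Q = εσA(T⁴ − T_s⁴). T⁴ − T_s⁴ = (422)⁴ − (295)⁴ = 3.17×10^10 − 7.57×10^9 = 2.41×10^10 K⁴.
Q = 0.897 × 5.67×10⁻⁸ × 0.0241 × 2.41×10^10 = 29.6 W.

Q ≈ 29.6 W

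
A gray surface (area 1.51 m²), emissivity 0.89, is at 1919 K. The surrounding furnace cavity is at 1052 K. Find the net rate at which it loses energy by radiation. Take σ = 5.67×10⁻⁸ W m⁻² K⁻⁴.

Q = εσA(T⁴ − T_s⁴). T⁴ − T_s⁴ = (1919)⁴ − (1052)⁴ = 1.36×10^13 − 1.22×10^12 = 1.23×10^13 K⁴.
Q = 0.89 × 5.67×10⁻⁸ × 1.51 × 1.23×10^13 = 9.40×10^5 W.

Q ≈ 9.40×10^5 W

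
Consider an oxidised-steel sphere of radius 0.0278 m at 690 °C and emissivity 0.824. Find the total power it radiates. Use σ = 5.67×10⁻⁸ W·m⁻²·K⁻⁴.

A = 4πr² = 4π × (0.0278)² = 9.71×10^-3 m².
690 °C = 963 K.
P = εσAT⁴ = 0.824 × 5.67×10⁻⁸ × 9.71×10^-3 × (963)⁴ = 0.824 × 5.67×10⁻⁸ × 9.71×10^-3 × 8.60×10^11.
P = 390 W.

P ≈ 390 W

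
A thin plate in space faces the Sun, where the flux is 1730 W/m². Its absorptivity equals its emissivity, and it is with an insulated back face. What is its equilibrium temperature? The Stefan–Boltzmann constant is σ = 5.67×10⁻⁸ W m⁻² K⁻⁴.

T ≈ 418 K

Absorbed flux αS = emitted flux εσT⁴ (one radiating face); with α = ε, T = (S/σ)^(1/4).
T = (1730 / 5.67×10⁻⁸)^(1/4) = (3.05×10^10)^(1/4).
T = 418 K.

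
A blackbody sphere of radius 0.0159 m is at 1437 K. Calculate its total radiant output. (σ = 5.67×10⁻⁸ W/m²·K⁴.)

P ≈ 768 W

A = 4πr² = 4π × (0.0159)² = 3.18×10^-3 m².
P = σAT⁴ = 5.67×10⁻⁸ × 3.18×10^-3 × (1437)⁴ = 5.67×10⁻⁸ × 3.18×10^-3 × 4.26×10^12.
P = 768 W.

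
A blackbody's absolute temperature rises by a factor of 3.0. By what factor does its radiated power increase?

factor ≈ 81.0

P ∝ T⁴, so the power scales as (3.0)⁴ = 81.0.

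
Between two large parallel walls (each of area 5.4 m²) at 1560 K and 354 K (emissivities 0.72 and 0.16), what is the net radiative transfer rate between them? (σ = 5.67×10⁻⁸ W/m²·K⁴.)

Q ≈ 2.72×10^5 W

For two large parallel gray plates, q = σ(T₁⁴ − T₂⁴) / (1/ε₁ + 1/ε₂ − 1).
1/ε₁ + 1/ε₂ − 1 = 1/0.72 + 1/0.16 − 1 = 6.639.
T₁⁴ − T₂⁴ = 5.92×10^12 − 1.57×10^10 = 5.91×10^12 K⁴.
q = 5.67×10⁻⁸ × 5.91×10^12 / 6.639 = 50400 W/m².
Q = q·A = 50400 × 5.4 = 2.72×10^5 W.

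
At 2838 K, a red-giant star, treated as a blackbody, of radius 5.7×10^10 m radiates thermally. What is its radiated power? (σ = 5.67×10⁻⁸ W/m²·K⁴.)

A = 4πr² = 4π × (5.7×10^10)² = 4.08×10^22 m².
P = σAT⁴ = 5.67×10⁻⁸ × 4.08×10^22 × (2838)⁴ = 5.67×10⁻⁸ × 4.08×10^22 × 6.49×10^13.
P = 1.50×10^29 W.

P ≈ 1.50×10^29 W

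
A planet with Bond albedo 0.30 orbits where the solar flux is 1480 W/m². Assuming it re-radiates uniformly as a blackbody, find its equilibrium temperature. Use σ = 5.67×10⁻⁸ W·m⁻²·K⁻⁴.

Power absorbed = (1−a)S·πR²; power emitted = 4πR²σT⁴. Equating and cancelling πR²:
T = ((1−a)S / 4σ)^(1/4) = (1040 / (4 × 5.67×10⁻⁸))^(1/4) = (4.57×10^9)^(1/4).
T = 260 K.

T ≈ 260 K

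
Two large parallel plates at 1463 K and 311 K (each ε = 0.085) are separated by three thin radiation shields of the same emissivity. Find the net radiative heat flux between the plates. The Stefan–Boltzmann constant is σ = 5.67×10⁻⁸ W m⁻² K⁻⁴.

q ≈ 2880 W/m²

Each of the 4 gaps contributes resistance (2/ε − 1) = 2/0.085 − 1 = 22.53; total = 90.12.
q = σ(T₁⁴ − T₂⁴) / 90.12 = 5.67×10⁻⁸ × 4.57×10^12 / 90.12 = 2880 W/m².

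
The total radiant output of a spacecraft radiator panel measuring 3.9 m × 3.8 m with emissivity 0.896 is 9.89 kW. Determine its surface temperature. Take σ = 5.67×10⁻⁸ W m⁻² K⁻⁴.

A = 3.9 × 3.8 = 14.8 m².
From P = εσAT⁴, T = (P / εσA)^(1/4) = (9890 / (0.896 × 5.67×10⁻⁸ × 14.8))^(1/4).
T = (1.31×10^10)^(1/4) = 339 K.

T ≈ 339 K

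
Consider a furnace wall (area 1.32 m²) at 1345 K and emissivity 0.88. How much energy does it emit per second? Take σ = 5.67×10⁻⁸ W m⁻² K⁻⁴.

P = εσAT⁴ = 0.88 × 5.67×10⁻⁸ × 1.32 × (1345)⁴ = 0.88 × 5.67×10⁻⁸ × 1.32 × 3.27×10^12.
P = 2.16×10^5 W.

P ≈ 2.16×10^5 W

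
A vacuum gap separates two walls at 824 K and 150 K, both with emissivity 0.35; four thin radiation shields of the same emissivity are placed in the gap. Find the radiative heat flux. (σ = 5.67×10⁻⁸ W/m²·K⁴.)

q ≈ 1110 W/m²

Each of the 5 gaps contributes resistance (2/ε − 1) = 2/0.35 − 1 = 4.714; total = 23.57.
q = σ(T₁⁴ − T₂⁴) / 23.57 = 5.67×10⁻⁸ × 4.61×10^11 / 23.57 = 1110 W/m².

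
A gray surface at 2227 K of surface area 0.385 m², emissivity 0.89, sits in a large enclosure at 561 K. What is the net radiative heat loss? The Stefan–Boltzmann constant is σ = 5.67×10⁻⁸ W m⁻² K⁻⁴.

Q ≈ 4.76×10^5 W

Q = εσA(T⁴ − T_s⁴). T⁴ − T_s⁴ = (2227)⁴ − (561)⁴ = 2.46×10^13 − 9.90×10^10 = 2.45×10^13 K⁴.
Q = 0.89 × 5.67×10⁻⁸ × 0.385 × 2.45×10^13 = 4.76×10^5 W.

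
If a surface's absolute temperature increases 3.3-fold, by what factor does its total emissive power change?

P ∝ T⁴, so the power scales as (3.3)⁴ = 119.

factor ≈ 119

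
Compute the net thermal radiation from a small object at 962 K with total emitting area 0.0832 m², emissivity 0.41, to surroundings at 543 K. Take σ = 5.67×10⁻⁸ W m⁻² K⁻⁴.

Q ≈ 1490 W

Q = εσA(T⁴ − T_s⁴). T⁴ − T_s⁴ = (962)⁴ − (543)⁴ = 8.56×10^11 − 8.69×10^10 = 7.70×10^11 K⁴.
Q = 0.41 × 5.67×10⁻⁸ × 0.0832 × 7.70×10^11 = 1490 W.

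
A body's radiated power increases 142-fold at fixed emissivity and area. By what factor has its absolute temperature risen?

factor ≈ 3.45

P ∝ T⁴ ⇒ T ∝ P^(1/4), so T scales by (142)^(1/4) = 3.45.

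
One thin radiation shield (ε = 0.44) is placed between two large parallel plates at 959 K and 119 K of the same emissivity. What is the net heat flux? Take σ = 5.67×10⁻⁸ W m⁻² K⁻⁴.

Each of the 2 gaps contributes resistance (2/ε − 1) = 2/0.44 − 1 = 3.545; total = 7.091.
q = σ(T₁⁴ − T₂⁴) / 7.091 = 5.67×10⁻⁸ × 8.46×10^11 / 7.091 = 6760 W/m².

q ≈ 6760 W/m²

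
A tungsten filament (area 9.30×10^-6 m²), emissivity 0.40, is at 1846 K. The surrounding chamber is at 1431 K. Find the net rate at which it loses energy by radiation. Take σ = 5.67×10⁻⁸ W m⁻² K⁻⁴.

Q = εσA(T⁴ − T_s⁴). T⁴ − T_s⁴ = (1846)⁴ − (1431)⁴ = 1.16×10^13 − 4.19×10^12 = 7.42×10^12 K⁴.
Q = 0.40 × 5.67×10⁻⁸ × 9.30×10^-6 × 7.42×10^12 = 1.56 W.

Q ≈ 1.56 W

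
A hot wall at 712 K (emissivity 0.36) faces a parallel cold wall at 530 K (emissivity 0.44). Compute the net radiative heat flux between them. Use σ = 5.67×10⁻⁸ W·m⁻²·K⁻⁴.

q ≈ 2490 W/m²

For two large parallel gray plates, q = σ(T₁⁴ − T₂⁴) / (1/ε₁ + 1/ε₂ − 1).
1/ε₁ + 1/ε₂ − 1 = 1/0.36 + 1/0.44 − 1 = 4.051.
T₁⁴ − T₂⁴ = 2.57×10^11 − 7.89×10^10 = 1.78×10^11 K⁴.
q = 5.67×10⁻⁸ × 1.78×10^11 / 4.051 = 2490 W/m².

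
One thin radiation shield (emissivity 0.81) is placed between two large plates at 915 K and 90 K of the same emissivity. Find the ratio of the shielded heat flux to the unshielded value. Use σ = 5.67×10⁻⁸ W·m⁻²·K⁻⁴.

ratio ≈ 0.500

With N identical shields there are N+1 = 2 gaps in series, each with the same radiative resistance, so the flux falls to 1/(N+1) of its unshielded value.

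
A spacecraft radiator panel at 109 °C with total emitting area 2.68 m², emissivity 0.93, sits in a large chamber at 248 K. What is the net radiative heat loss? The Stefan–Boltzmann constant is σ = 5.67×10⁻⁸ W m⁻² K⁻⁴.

Convert: 109 °C = 382 K.
Q = εσA(T⁴ − T_s⁴). T⁴ − T_s⁴ = (382)⁴ − (248)⁴ = 2.13×10^10 − 3.78×10^9 = 1.75×10^10 K⁴.
Q = 0.93 × 5.67×10⁻⁸ × 2.68 × 1.75×10^10 = 2470 W.

Q ≈ 2470 W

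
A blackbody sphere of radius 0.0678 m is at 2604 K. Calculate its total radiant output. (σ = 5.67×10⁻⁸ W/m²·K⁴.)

A = 4πr² = 4π × (0.0678)² = 0.0578 m².
P = σAT⁴ = 5.67×10⁻⁸ × 0.0578 × (2604)⁴ = 5.67×10⁻⁸ × 0.0578 × 4.60×10^13.
P = 1.51×10^5 W.

P ≈ 1.51×10^5 W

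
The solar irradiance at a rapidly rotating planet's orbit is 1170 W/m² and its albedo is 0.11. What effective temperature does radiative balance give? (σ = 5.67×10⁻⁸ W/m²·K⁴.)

T ≈ 260 K

Power absorbed = (1−a)S·πR²; power emitted = 4πR²σT⁴. Equating and cancelling πR²:
T = ((1−a)S / 4σ)^(1/4) = (1040 / (4 × 5.67×10⁻⁸))^(1/4) = (4.59×10^9)^(1/4).
T = 260 K.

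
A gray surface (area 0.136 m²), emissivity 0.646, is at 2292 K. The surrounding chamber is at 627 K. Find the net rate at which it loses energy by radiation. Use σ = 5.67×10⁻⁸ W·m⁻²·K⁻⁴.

Q ≈ 1.37×10^5 W

Q = εσA(T⁴ − T_s⁴). T⁴ − T_s⁴ = (2292)⁴ − (627)⁴ = 2.76×10^13 − 1.55×10^11 = 2.74×10^13 K⁴.
Q = 0.646 × 5.67×10⁻⁸ × 0.136 × 2.74×10^13 = 1.37×10^5 W.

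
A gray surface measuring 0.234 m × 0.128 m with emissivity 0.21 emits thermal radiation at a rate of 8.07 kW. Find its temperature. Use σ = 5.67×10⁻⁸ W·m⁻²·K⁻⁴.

T ≈ 2180 K

A = 0.234 × 0.128 = 0.0300 m².
From P = εσAT⁴, T = (P / εσA)^(1/4) = (8070 / (0.21 × 5.67×10⁻⁸ × 0.0300))^(1/4).
T = (2.26×10^13)^(1/4) = 2180 K.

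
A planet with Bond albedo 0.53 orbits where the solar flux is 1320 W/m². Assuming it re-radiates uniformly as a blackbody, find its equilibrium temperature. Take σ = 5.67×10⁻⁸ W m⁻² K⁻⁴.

T ≈ 229 K

Power absorbed = (1−a)S·πR²; power emitted = 4πR²σT⁴. Equating and cancelling πR²:
T = ((1−a)S / 4σ)^(1/4) = (620 / (4 × 5.67×10⁻⁸))^(1/4) = (2.74×10^9)^(1/4).
T = 229 K.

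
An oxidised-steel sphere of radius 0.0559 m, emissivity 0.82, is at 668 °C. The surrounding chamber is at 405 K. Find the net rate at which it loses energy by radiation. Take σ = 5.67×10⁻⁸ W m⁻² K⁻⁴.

A = 4πr² = 4π × (0.0559)² = 0.0393 m².
Convert: 668 °C = 941 K.
Q = εσA(T⁴ − T_s⁴). T⁴ − T_s⁴ = (941)⁴ − (405)⁴ = 7.84×10^11 − 2.69×10^10 = 7.57×10^11 K⁴.
Q = 0.82 × 5.67×10⁻⁸ × 0.0393 × 7.57×10^11 = 1380 W.

Q ≈ 1380 W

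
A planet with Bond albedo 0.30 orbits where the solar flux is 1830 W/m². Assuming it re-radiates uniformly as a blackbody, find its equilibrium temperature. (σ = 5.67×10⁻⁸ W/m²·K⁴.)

Power absorbed = (1−a)S·πR²; power emitted = 4πR²σT⁴. Equating and cancelling πR²:
T = ((1−a)S / 4σ)^(1/4) = (1280 / (4 × 5.67×10⁻⁸))^(1/4) = (5.65×10^9)^(1/4).
T = 274 K.

T ≈ 274 K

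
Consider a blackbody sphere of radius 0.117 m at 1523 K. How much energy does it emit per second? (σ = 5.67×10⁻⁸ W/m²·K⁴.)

P ≈ 52500 W

A = 4πr² = 4π × (0.117)² = 0.172 m².
P = σAT⁴ = 5.67×10⁻⁸ × 0.172 × (1523)⁴ = 5.67×10⁻⁸ × 0.172 × 5.38×10^12.
P = 52500 W.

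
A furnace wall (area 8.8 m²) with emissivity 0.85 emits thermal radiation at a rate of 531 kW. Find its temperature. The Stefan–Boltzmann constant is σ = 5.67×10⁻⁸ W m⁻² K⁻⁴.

T ≈ 1060 K

From P = εσAT⁴, T = (P / εσA)^(1/4) = (5.31×10^5 / (0.85 × 5.67×10⁻⁸ × 8.80))^(1/4).
T = (1.25×10^12)^(1/4) = 1060 K.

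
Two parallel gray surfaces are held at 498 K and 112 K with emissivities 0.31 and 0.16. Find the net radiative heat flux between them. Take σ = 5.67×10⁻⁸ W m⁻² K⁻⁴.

For two large parallel gray plates, q = σ(T₁⁴ − T₂⁴) / (1/ε₁ + 1/ε₂ − 1).
1/ε₁ + 1/ε₂ − 1 = 1/0.31 + 1/0.16 − 1 = 8.476.
T₁⁴ − T₂⁴ = 6.15×10^10 − 1.57×10^8 = 6.13×10^10 K⁴.
q = 5.67×10⁻⁸ × 6.13×10^10 / 8.476 = 410 W/m².

q ≈ 410 W/m²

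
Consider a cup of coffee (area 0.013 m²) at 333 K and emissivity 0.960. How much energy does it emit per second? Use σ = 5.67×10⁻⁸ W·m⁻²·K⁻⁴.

P ≈ 8.70 W

Stefan–Boltzmann: P = εσAT⁴ = 0.960 × 5.67×10⁻⁸ × 0.0130 × (333)⁴ = 0.960 × 5.67×10⁻⁸ × 0.0130 × 1.23×10^10.
P = 8.70 W.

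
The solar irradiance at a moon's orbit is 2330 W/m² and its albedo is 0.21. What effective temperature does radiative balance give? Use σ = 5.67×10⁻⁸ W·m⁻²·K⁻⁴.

Power absorbed = (1−a)S·πR²; power emitted = 4πR²σT⁴. Equating and cancelling πR²:
T = ((1−a)S / 4σ)^(1/4) = (1840 / (4 × 5.67×10⁻⁸))^(1/4) = (8.12×10^9)^(1/4).
T = 300 K.

T ≈ 300 K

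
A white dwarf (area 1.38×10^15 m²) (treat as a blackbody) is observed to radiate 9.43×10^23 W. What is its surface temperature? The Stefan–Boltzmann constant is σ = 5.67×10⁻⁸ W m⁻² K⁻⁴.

T ≈ 10500 K

From P = σAT⁴, T = (P / σA)^(1/4) = (9.43×10^23 / (5.67×10⁻⁸ × 1.38×10^15))^(1/4).
T = (1.21×10^16)^(1/4) = 10500 K.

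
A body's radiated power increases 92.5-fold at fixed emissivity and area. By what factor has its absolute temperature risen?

P ∝ T⁴ ⇒ T ∝ P^(1/4), so T scales by (92.5)^(1/4) = 3.10.

factor ≈ 3.10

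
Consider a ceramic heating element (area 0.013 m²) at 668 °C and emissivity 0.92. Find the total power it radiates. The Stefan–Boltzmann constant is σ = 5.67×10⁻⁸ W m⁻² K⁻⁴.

668 °C = 941 K.
Stefan–Boltzmann: P = εσAT⁴ = 0.92 × 5.67×10⁻⁸ × 0.0130 × (941)⁴ = 0.92 × 5.67×10⁻⁸ × 0.0130 × 7.84×10^11.
P = 532 W.

P ≈ 532 W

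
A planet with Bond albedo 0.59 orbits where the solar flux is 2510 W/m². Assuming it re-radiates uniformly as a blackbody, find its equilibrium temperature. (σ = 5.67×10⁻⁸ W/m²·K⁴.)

T ≈ 260 K

Power absorbed = (1−a)S·πR²; power emitted = 4πR²σT⁴. Equating and cancelling πR²:
T = ((1−a)S / 4σ)^(1/4) = (1030 / (4 × 5.67×10⁻⁸))^(1/4) = (4.54×10^9)^(1/4).
T = 260 K.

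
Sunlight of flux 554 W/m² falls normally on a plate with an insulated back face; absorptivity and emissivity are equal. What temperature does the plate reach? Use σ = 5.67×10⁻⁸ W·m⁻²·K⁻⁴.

T ≈ 314 K

Absorbed flux αS = emitted flux εσT⁴ (one radiating face); with α = ε, T = (S/σ)^(1/4).
T = (554 / 5.67×10⁻⁸)^(1/4) = (9.77×10^9)^(1/4).
T = 314 K.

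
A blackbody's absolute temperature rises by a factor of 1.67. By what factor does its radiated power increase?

factor ≈ 7.78

P ∝ T⁴, so the power scales as (1.67)⁴ = 7.78.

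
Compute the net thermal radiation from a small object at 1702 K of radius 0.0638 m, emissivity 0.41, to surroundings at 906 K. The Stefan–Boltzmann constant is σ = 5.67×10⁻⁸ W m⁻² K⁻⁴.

A = 4πr² = 4π × (0.0638)² = 0.0512 m².
Q = εσA(T⁴ − T_s⁴). T⁴ − T_s⁴ = (1702)⁴ − (906)⁴ = 8.39×10^12 − 6.74×10^11 = 7.72×10^12 K⁴.
Q = 0.41 × 5.67×10⁻⁸ × 0.0512 × 7.72×10^12 = 9180 W.

Q ≈ 9180 W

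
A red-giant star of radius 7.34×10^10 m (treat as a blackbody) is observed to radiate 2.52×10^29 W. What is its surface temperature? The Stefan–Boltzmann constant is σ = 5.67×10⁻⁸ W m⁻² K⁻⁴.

A = 4πr² = 4π × (7.34×10^10)² = 6.77×10^22 m².
From P = σAT⁴, T = (P / σA)^(1/4) = (2.52×10^29 / (5.67×10⁻⁸ × 6.77×10^22))^(1/4).
T = (6.56×10^13)^(1/4) = 2850 K.

T ≈ 2850 K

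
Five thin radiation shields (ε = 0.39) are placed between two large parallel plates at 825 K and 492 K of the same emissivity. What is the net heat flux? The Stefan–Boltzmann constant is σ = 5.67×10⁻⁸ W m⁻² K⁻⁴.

Each of the 6 gaps contributes resistance (2/ε − 1) = 2/0.39 − 1 = 4.128; total = 24.77.
q = σ(T₁⁴ − T₂⁴) / 24.77 = 5.67×10⁻⁸ × 4.05×10^11 / 24.77 = 926 W/m².

q ≈ 926 W/m²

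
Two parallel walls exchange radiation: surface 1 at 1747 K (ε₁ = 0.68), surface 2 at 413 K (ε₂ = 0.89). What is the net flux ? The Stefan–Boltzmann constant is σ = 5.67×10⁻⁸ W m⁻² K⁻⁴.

q ≈ 3.30×10^5 W/m²

For two large parallel gray plates, q = σ(T₁⁴ − T₂⁴) / (1/ε₁ + 1/ε₂ − 1).
1/ε₁ + 1/ε₂ − 1 = 1/0.68 + 1/0.89 − 1 = 1.594.
T₁⁴ − T₂⁴ = 9.31×10^12 − 2.91×10^10 = 9.29×10^12 K⁴.
q = 5.67×10⁻⁸ × 9.29×10^12 / 1.594 = 3.30×10^5 W/m².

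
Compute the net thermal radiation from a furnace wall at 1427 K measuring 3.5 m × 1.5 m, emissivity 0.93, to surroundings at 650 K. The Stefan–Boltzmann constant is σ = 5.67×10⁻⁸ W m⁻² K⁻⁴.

A = 3.5 × 1.5 = 5.25 m².
Q = εσA(T⁴ − T_s⁴). T⁴ − T_s⁴ = (1427)⁴ − (650)⁴ = 4.15×10^12 − 1.79×10^11 = 3.97×10^12 K⁴.
Q = 0.93 × 5.67×10⁻⁸ × 5.25 × 3.97×10^12 = 1.10×10^6 W.

Q ≈ 1.10×10^6 W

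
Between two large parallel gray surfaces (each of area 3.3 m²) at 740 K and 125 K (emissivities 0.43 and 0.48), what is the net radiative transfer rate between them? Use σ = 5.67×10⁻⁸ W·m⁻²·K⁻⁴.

For two large parallel gray plates, q = σ(T₁⁴ − T₂⁴) / (1/ε₁ + 1/ε₂ − 1).
1/ε₁ + 1/ε₂ − 1 = 1/0.43 + 1/0.48 − 1 = 3.409.
T₁⁴ − T₂⁴ = 3.00×10^11 − 2.44×10^8 = 3.00×10^11 K⁴.
q = 5.67×10⁻⁸ × 3.00×10^11 / 3.409 = 4980 W/m².
Q = q·A = 4980 × 3.3 = 16400 W.

Q ≈ 16400 W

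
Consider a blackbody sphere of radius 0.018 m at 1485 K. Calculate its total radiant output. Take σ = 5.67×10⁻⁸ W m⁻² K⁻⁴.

P ≈ 1120 W

A = 4πr² = 4π × (0.018)² = 4.07×10^-3 m².
P = σAT⁴ = 5.67×10⁻⁸ × 4.07×10^-3 × (1485)⁴ = 5.67×10⁻⁸ × 4.07×10^-3 × 4.86×10^12.
P = 1120 W.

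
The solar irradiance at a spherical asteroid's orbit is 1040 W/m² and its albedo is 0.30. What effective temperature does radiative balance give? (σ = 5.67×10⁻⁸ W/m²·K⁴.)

T ≈ 238 K

Power absorbed = (1−a)S·πR²; power emitted = 4πR²σT⁴. Equating and cancelling πR²:
T = ((1−a)S / 4σ)^(1/4) = (728 / (4 × 5.67×10⁻⁸))^(1/4) = (3.21×10^9)^(1/4).
T = 238 K.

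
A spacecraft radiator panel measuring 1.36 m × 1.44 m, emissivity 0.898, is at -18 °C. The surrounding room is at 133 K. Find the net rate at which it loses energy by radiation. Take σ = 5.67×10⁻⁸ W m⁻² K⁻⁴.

A = 1.36 × 1.44 = 1.96 m².
Convert: -18 °C = 255 K.
Q = εσA(T⁴ − T_s⁴). T⁴ − T_s⁴ = (255)⁴ − (133)⁴ = 4.23×10^9 − 3.13×10^8 = 3.92×10^9 K⁴.
Q = 0.898 × 5.67×10⁻⁸ × 1.96 × 3.92×10^9 = 390 W.

Q ≈ 390 W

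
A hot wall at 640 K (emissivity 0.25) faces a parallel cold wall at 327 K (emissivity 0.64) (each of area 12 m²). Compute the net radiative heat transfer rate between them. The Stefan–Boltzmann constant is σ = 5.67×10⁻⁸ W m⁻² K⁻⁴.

For two large parallel gray plates, q = σ(T₁⁴ − T₂⁴) / (1/ε₁ + 1/ε₂ − 1).
1/ε₁ + 1/ε₂ − 1 = 1/0.25 + 1/0.64 − 1 = 4.562.
T₁⁴ − T₂⁴ = 1.68×10^11 − 1.14×10^10 = 1.56×10^11 K⁴.
q = 5.67×10⁻⁸ × 1.56×10^11 / 4.562 = 1940 W/m².
Q = q·A = 1940 × 12 = 23300 W.

Q ≈ 23300 W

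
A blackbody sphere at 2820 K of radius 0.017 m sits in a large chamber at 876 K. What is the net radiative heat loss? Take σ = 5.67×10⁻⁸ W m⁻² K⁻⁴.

Q ≈ 12900 W

A = 4πr² = 4π × (0.017)² = 3.63×10^-3 m².
Q = σA(T⁴ − T_s⁴). T⁴ − T_s⁴ = (2820)⁴ − (876)⁴ = 6.32×10^13 − 5.89×10^11 = 6.27×10^13 K⁴.
Q = 5.67×10⁻⁸ × 3.63×10^-3 × 6.27×10^13 = 12900 W.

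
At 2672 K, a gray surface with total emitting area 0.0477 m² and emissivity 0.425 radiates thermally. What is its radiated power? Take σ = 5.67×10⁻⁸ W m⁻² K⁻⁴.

P ≈ 58600 W

P = εσAT⁴ = 0.425 × 5.67×10⁻⁸ × 0.0477 × (2672)⁴ = 0.425 × 5.67×10⁻⁸ × 0.0477 × 5.10×10^13.
P = 58600 W.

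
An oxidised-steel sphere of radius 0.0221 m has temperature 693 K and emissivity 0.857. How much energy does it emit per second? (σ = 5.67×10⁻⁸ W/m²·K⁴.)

P ≈ 68.8 W

A = 4πr² = 4π × (0.0221)² = 6.14×10^-3 m².
Stefan–Boltzmann: P = εσAT⁴ = 0.857 × 5.67×10⁻⁸ × 6.14×10^-3 × (693)⁴ = 0.857 × 5.67×10⁻⁸ × 6.14×10^-3 × 2.31×10^11.
P = 68.8 W.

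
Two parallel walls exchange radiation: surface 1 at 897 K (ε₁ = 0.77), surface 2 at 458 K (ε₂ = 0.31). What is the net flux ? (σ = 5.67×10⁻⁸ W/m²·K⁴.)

For two large parallel gray plates, q = σ(T₁⁴ − T₂⁴) / (1/ε₁ + 1/ε₂ − 1).
1/ε₁ + 1/ε₂ − 1 = 1/0.77 + 1/0.31 − 1 = 3.525.
T₁⁴ − T₂⁴ = 6.47×10^11 − 4.40×10^10 = 6.03×10^11 K⁴.
q = 5.67×10⁻⁸ × 6.03×10^11 / 3.525 = 9710 W/m².

q ≈ 9710 W/m²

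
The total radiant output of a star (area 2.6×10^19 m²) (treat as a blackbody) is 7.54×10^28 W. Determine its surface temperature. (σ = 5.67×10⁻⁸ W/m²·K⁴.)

From P = σAT⁴, T = (P / σA)^(1/4) = (7.54×10^28 / (5.67×10⁻⁸ × 2.60×10^19))^(1/4).
T = (5.11×10^16)^(1/4) = 15000 K.

T ≈ 15000 K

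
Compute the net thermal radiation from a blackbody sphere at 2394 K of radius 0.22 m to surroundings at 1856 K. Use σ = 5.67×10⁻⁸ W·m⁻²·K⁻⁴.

A = 4πr² = 4π × (0.22)² = 0.608 m².
Q = σA(T⁴ − T_s⁴). T⁴ − T_s⁴ = (2394)⁴ − (1856)⁴ = 3.28×10^13 − 1.19×10^13 = 2.10×10^13 K⁴.
Q = 5.67×10⁻⁸ × 0.608 × 2.10×10^13 = 7.24×10^5 W.

Q ≈ 7.24×10^5 W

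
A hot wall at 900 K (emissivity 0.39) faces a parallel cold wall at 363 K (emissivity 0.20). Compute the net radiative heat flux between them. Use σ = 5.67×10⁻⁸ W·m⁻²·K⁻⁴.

q ≈ 5520 W/m²

For two large parallel gray plates, q = σ(T₁⁴ − T₂⁴) / (1/ε₁ + 1/ε₂ − 1).
1/ε₁ + 1/ε₂ − 1 = 1/0.39 + 1/0.20 − 1 = 6.564.
T₁⁴ − T₂⁴ = 6.56×10^11 − 1.74×10^10 = 6.39×10^11 K⁴.
q = 5.67×10⁻⁸ × 6.39×10^11 / 6.564 = 5520 W/m².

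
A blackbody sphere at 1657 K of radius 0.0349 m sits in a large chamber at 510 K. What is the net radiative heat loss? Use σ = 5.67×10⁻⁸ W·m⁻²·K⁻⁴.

Q ≈ 6480 W

A = 4πr² = 4π × (0.0349)² = 0.0153 m².
Q = σA(T⁴ − T_s⁴). T⁴ − T_s⁴ = (1657)⁴ − (510)⁴ = 7.54×10^12 − 6.77×10^10 = 7.47×10^12 K⁴.
Q = 5.67×10⁻⁸ × 0.0153 × 7.47×10^12 = 6480 W.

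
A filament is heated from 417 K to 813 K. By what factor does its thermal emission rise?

P ∝ T⁴, so the ratio is (813/417)⁴ = (1.950)⁴ = 14.4.

ratio ≈ 14.4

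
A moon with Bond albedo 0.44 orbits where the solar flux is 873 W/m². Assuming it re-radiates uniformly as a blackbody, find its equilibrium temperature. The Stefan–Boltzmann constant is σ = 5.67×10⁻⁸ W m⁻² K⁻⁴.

Power absorbed = (1−a)S·πR²; power emitted = 4πR²σT⁴. Equating and cancelling πR²:
T = ((1−a)S / 4σ)^(1/4) = (489 / (4 × 5.67×10⁻⁸))^(1/4) = (2.16×10^9)^(1/4).
T = 215 K.

T ≈ 215 K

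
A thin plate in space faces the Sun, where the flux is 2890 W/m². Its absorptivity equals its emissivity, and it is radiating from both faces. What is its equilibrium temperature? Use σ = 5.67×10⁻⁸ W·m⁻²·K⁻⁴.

Absorbed flux αS = emitted flux 2εσT⁴ per unit area; with α = ε this gives T = (S/2σ)^(1/4).
T = (2890 / (2 × 5.67×10⁻⁸))^(1/4) = (2.55×10^10)^(1/4).
T = 400 K.

T ≈ 400 K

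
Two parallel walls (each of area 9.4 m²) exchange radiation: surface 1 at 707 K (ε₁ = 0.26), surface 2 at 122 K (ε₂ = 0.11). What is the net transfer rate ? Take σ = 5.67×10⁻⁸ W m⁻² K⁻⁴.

Q ≈ 11100 W

For two large parallel gray plates, q = σ(T₁⁴ − T₂⁴) / (1/ε₁ + 1/ε₂ − 1).
1/ε₁ + 1/ε₂ − 1 = 1/0.26 + 1/0.11 − 1 = 11.94.
T₁⁴ − T₂⁴ = 2.50×10^11 − 2.22×10^8 = 2.50×10^11 K⁴.
q = 5.67×10⁻⁸ × 2.50×10^11 / 11.94 = 1190 W/m².
Q = q·A = 1190 × 9.4 = 11100 W.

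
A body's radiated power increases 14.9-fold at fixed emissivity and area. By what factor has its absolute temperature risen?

factor ≈ 1.96

P ∝ T⁴ ⇒ T ∝ P^(1/4), so T scales by (14.9)^(1/4) = 1.96.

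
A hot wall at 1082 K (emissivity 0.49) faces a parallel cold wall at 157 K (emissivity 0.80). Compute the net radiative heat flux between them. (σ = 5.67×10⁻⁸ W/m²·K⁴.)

For two large parallel gray plates, q = σ(T₁⁴ − T₂⁴) / (1/ε₁ + 1/ε₂ − 1).
1/ε₁ + 1/ε₂ − 1 = 1/0.49 + 1/0.80 − 1 = 2.291.
T₁⁴ − T₂⁴ = 1.37×10^12 − 6.08×10^8 = 1.37×10^12 K⁴.
q = 5.67×10⁻⁸ × 1.37×10^12 / 2.291 = 33900 W/m².

q ≈ 33900 W/m²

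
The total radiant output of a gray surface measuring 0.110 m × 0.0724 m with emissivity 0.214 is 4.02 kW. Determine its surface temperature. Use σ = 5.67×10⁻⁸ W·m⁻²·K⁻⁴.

A = 0.110 × 0.0724 = 7.96×10^-3 m².
From P = εσAT⁴, T = (P / εσA)^(1/4) = (4020 / (0.214 × 5.67×10⁻⁸ × 7.96×10^-3))^(1/4).
T = (4.16×10^13)^(1/4) = 2540 K.

T ≈ 2540 K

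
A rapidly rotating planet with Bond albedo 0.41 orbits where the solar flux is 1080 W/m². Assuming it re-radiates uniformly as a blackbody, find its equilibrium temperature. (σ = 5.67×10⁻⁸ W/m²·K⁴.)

T ≈ 230 K

Power absorbed = (1−a)S·πR²; power emitted = 4πR²σT⁴. Equating and cancelling πR²:
T = ((1−a)S / 4σ)^(1/4) = (637 / (4 × 5.67×10⁻⁸))^(1/4) = (2.81×10^9)^(1/4).
T = 230 K.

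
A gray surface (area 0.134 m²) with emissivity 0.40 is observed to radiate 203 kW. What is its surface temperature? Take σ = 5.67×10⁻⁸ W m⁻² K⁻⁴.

T ≈ 2860 K

From P = εσAT⁴, T = (P / εσA)^(1/4) = (2.03×10^5 / (0.40 × 5.67×10⁻⁸ × 0.134))^(1/4).
T = (6.68×10^13)^(1/4) = 2860 K.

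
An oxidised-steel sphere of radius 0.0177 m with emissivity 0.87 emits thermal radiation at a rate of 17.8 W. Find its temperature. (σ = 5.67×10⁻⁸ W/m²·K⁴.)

A = 4πr² = 4π × (0.0177)² = 3.94×10^-3 m².
From P = εσAT⁴, T = (P / εσA)^(1/4) = (17.8 / (0.87 × 5.67×10⁻⁸ × 3.94×10^-3))^(1/4).
T = (9.17×10^10)^(1/4) = 550 K.

T ≈ 550 K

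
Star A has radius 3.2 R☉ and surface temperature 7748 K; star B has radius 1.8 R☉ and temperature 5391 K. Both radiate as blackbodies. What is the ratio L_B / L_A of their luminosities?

L = 4πR²σT⁴ ∝ R²T⁴, so L_B/L_A = (1.8/3.2)² × (5391/7748)⁴ = 0.316 × 0.234 = 0.0742.

L_B/L_A ≈ 0.0742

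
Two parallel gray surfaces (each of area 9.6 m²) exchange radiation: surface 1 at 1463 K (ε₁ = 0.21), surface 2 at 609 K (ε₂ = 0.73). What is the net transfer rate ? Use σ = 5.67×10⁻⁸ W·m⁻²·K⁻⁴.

For two large parallel gray plates, q = σ(T₁⁴ − T₂⁴) / (1/ε₁ + 1/ε₂ − 1).
1/ε₁ + 1/ε₂ − 1 = 1/0.21 + 1/0.73 − 1 = 5.132.
T₁⁴ − T₂⁴ = 4.58×10^12 − 1.38×10^11 = 4.44×10^12 K⁴.
q = 5.67×10⁻⁸ × 4.44×10^12 / 5.132 = 49100 W/m².
Q = q·A = 49100 × 9.6 = 4.71×10^5 W.

Q ≈ 4.71×10^5 W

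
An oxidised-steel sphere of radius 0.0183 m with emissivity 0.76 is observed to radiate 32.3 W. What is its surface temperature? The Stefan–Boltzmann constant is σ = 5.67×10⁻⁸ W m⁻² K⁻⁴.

T ≈ 650 K

A = 4πr² = 4π × (0.0183)² = 4.21×10^-3 m².
From P = εσAT⁴, T = (P / εσA)^(1/4) = (32.3 / (0.76 × 5.67×10⁻⁸ × 4.21×10^-3))^(1/4).
T = (1.78×10^11)^(1/4) = 650 K.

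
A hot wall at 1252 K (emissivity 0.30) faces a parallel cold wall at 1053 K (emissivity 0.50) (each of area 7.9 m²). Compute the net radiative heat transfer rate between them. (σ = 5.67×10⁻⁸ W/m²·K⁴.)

For two large parallel gray plates, q = σ(T₁⁴ − T₂⁴) / (1/ε₁ + 1/ε₂ − 1).
1/ε₁ + 1/ε₂ − 1 = 1/0.30 + 1/0.50 − 1 = 4.333.
T₁⁴ − T₂⁴ = 2.46×10^12 − 1.23×10^12 = 1.23×10^12 K⁴.
q = 5.67×10⁻⁸ × 1.23×10^12 / 4.333 = 16100 W/m².
Q = q·A = 16100 × 7.9 = 1.27×10^5 W.

Q ≈ 1.27×10^5 W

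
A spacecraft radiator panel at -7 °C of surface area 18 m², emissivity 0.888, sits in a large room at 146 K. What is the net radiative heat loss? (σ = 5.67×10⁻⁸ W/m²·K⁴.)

Q ≈ 4130 W

Convert: -7 °C = 266 K.
Q = εσA(T⁴ − T_s⁴). T⁴ − T_s⁴ = (266)⁴ − (146)⁴ = 5.01×10^9 − 4.54×10^8 = 4.55×10^9 K⁴.
Q = 0.888 × 5.67×10⁻⁸ × 18.0 × 4.55×10^9 = 4130 W.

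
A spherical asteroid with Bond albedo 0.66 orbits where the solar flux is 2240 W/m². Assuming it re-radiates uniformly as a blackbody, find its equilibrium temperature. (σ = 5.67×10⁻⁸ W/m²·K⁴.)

Power absorbed = (1−a)S·πR²; power emitted = 4πR²σT⁴. Equating and cancelling πR²:
T = ((1−a)S / 4σ)^(1/4) = (762 / (4 × 5.67×10⁻⁸))^(1/4) = (3.36×10^9)^(1/4).
T = 241 K.

T ≈ 241 K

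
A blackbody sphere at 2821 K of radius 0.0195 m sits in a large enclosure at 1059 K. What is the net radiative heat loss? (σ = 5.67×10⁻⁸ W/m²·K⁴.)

Q ≈ 16800 W

A = 4πr² = 4π × (0.0195)² = 4.78×10^-3 m².
Q = σA(T⁴ − T_s⁴). T⁴ − T_s⁴ = (2821)⁴ − (1059)⁴ = 6.33×10^13 − 1.26×10^12 = 6.21×10^13 K⁴.
Q = 5.67×10⁻⁸ × 4.78×10^-3 × 6.21×10^13 = 16800 W.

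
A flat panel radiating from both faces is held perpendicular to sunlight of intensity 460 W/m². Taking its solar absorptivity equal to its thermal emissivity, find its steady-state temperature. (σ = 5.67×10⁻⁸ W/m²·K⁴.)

Absorbed flux αS = emitted flux 2εσT⁴ per unit area; with α = ε this gives T = (S/2σ)^(1/4).
T = (460 / (2 × 5.67×10⁻⁸))^(1/4) = (4.06×10^9)^(1/4).
T = 252 K.

T ≈ 252 K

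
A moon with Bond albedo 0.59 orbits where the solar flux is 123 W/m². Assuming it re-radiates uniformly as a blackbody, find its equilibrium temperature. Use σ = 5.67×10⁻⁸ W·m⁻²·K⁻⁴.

Power absorbed = (1−a)S·πR²; power emitted = 4πR²σT⁴. Equating and cancelling πR²:
T = ((1−a)S / 4σ)^(1/4) = (50.4 / (4 × 5.67×10⁻⁸))^(1/4) = (2.22×10^8)^(1/4).
T = 122 K.

T ≈ 122 K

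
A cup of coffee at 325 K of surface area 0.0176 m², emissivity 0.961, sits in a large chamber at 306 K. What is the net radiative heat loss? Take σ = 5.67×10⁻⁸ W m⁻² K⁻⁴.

Q = εσA(T⁴ − T_s⁴). T⁴ − T_s⁴ = (325)⁴ − (306)⁴ = 1.12×10^10 − 8.77×10^9 = 2.39×10^9 K⁴.
Q = 0.961 × 5.67×10⁻⁸ × 0.0176 × 2.39×10^9 = 2.29 W.

Q ≈ 2.29 W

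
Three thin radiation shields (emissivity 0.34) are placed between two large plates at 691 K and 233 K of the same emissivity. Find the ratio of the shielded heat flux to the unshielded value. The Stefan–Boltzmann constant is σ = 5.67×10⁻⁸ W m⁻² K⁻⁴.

ratio ≈ 0.250

With N identical shields there are N+1 = 4 gaps in series, each with the same radiative resistance, so the flux falls to 1/(N+1) of its unshielded value.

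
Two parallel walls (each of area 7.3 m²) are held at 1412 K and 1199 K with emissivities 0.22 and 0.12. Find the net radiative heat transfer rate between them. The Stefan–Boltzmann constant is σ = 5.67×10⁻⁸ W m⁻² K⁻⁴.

Q ≈ 66500 W

For two large parallel gray plates, q = σ(T₁⁴ − T₂⁴) / (1/ε₁ + 1/ε₂ − 1).
1/ε₁ + 1/ε₂ − 1 = 1/0.22 + 1/0.12 − 1 = 11.88.
T₁⁴ − T₂⁴ = 3.98×10^12 − 2.07×10^12 = 1.91×10^12 K⁴.
q = 5.67×10⁻⁸ × 1.91×10^12 / 11.88 = 9110 W/m².
Q = q·A = 9110 × 7.3 = 66500 W.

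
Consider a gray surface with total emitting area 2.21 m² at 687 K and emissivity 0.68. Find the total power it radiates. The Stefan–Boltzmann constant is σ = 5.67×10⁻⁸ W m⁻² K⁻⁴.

P ≈ 19000 W

P = εσAT⁴ = 0.68 × 5.67×10⁻⁸ × 2.21 × (687)⁴ = 0.68 × 5.67×10⁻⁸ × 2.21 × 2.23×10^11.
P = 19000 W.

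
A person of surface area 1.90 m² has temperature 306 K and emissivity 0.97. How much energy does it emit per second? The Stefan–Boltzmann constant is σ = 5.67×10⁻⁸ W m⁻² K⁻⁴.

Stefan–Boltzmann: P = εσAT⁴ = 0.97 × 5.67×10⁻⁸ × 1.90 × (306)⁴ = 0.97 × 5.67×10⁻⁸ × 1.90 × 8.77×10^9.
P = 916 W.

P ≈ 916 W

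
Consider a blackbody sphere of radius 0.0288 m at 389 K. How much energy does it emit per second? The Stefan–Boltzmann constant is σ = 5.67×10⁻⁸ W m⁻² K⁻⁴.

A = 4πr² = 4π × (0.0288)² = 0.0104 m².
P = σAT⁴ = 5.67×10⁻⁸ × 0.0104 × (389)⁴ = 5.67×10⁻⁸ × 0.0104 × 2.29×10^10.
P = 13.5 W.

P ≈ 13.5 W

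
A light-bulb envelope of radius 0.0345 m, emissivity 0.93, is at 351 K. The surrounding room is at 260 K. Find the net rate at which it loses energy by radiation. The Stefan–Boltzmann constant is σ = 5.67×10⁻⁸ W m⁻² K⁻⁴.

Q ≈ 8.37 W

A = 4πr² = 4π × (0.0345)² = 0.0150 m².
Q = εσA(T⁴ − T_s⁴). T⁴ − T_s⁴ = (351)⁴ − (260)⁴ = 1.52×10^10 − 4.57×10^9 = 1.06×10^10 K⁴.
Q = 0.93 × 5.67×10⁻⁸ × 0.0150 × 1.06×10^10 = 8.37 W.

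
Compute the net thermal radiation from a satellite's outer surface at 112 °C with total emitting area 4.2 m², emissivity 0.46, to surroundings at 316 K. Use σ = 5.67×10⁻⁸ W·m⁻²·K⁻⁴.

Convert: 112 °C = 385 K.
Q = εσA(T⁴ − T_s⁴). T⁴ − T_s⁴ = (385)⁴ − (316)⁴ = 2.20×10^10 − 9.97×10^9 = 1.20×10^10 K⁴.
Q = 0.46 × 5.67×10⁻⁸ × 4.20 × 1.20×10^10 = 1310 W.

Q ≈ 1310 W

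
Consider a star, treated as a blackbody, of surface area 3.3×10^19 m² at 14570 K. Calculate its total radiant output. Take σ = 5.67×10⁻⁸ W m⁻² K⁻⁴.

P = σAT⁴ = 5.67×10⁻⁸ × 3.30×10^19 × (14570)⁴ = 5.67×10⁻⁸ × 3.30×10^19 × 4.51×10^16.
P = 8.43×10^28 W.

P ≈ 8.43×10^28 W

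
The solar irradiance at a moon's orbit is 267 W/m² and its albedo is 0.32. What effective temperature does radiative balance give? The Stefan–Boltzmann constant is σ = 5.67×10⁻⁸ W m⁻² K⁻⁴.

Power absorbed = (1−a)S·πR²; power emitted = 4πR²σT⁴. Equating and cancelling πR²:
T = ((1−a)S / 4σ)^(1/4) = (182 / (4 × 5.67×10⁻⁸))^(1/4) = (8.01×10^8)^(1/4).
T = 168 K.

T ≈ 168 K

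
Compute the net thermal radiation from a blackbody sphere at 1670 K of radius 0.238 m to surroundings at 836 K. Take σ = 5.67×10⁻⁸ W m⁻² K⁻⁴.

Q ≈ 2.94×10^5 W

A = 4πr² = 4π × (0.238)² = 0.712 m².
Q = σA(T⁴ − T_s⁴). T⁴ − T_s⁴ = (1670)⁴ − (836)⁴ = 7.78×10^12 − 4.88×10^11 = 7.29×10^12 K⁴.
Q = 5.67×10⁻⁸ × 0.712 × 7.29×10^12 = 2.94×10^5 W.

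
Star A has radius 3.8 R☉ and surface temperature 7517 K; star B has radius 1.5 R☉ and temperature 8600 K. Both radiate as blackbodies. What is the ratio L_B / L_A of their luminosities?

L_B/L_A ≈ 0.267

L = 4πR²σT⁴ ∝ R²T⁴, so L_B/L_A = (1.5/3.8)² × (8600/7517)⁴ = 0.156 × 1.71 = 0.267.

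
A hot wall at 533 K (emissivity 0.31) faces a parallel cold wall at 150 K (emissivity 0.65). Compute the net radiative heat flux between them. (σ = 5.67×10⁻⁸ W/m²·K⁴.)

q ≈ 1210 W/m²

For two large parallel gray plates, q = σ(T₁⁴ − T₂⁴) / (1/ε₁ + 1/ε₂ − 1).
1/ε₁ + 1/ε₂ − 1 = 1/0.31 + 1/0.65 − 1 = 3.764.
T₁⁴ − T₂⁴ = 8.07×10^10 − 5.06×10^8 = 8.02×10^10 K⁴.
q = 5.67×10⁻⁸ × 8.02×10^10 / 3.764 = 1210 W/m².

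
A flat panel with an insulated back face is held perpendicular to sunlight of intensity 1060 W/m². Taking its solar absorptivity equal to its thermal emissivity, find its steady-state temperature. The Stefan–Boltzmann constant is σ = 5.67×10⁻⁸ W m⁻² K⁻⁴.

T ≈ 370 K

Absorbed flux αS = emitted flux εσT⁴ (one radiating face); with α = ε, T = (S/σ)^(1/4).
T = (1060 / 5.67×10⁻⁸)^(1/4) = (1.87×10^10)^(1/4).
T = 370 K.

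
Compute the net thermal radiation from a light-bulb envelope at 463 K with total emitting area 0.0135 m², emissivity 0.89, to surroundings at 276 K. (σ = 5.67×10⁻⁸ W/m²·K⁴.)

Q = εσA(T⁴ − T_s⁴). T⁴ − T_s⁴ = (463)⁴ − (276)⁴ = 4.60×10^10 − 5.80×10^9 = 4.02×10^10 K⁴.
Q = 0.89 × 5.67×10⁻⁸ × 0.0135 × 4.02×10^10 = 27.4 W.

Q ≈ 27.4 W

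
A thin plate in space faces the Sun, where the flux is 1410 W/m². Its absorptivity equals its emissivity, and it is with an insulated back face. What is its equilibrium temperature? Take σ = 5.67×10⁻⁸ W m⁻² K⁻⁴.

Absorbed flux αS = emitted flux εσT⁴ (one radiating face); with α = ε, T = (S/σ)^(1/4).
T = (1410 / 5.67×10⁻⁸)^(1/4) = (2.49×10^10)^(1/4).
T = 397 K.

T ≈ 397 K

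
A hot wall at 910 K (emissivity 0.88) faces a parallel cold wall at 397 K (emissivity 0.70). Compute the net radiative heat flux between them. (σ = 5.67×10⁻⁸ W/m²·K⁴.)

q ≈ 23900 W/m²

For two large parallel gray plates, q = σ(T₁⁴ − T₂⁴) / (1/ε₁ + 1/ε₂ − 1).
1/ε₁ + 1/ε₂ − 1 = 1/0.88 + 1/0.70 − 1 = 1.565.
T₁⁴ − T₂⁴ = 6.86×10^11 − 2.48×10^10 = 6.61×10^11 K⁴.
q = 5.67×10⁻⁸ × 6.61×10^11 / 1.565 = 23900 W/m².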